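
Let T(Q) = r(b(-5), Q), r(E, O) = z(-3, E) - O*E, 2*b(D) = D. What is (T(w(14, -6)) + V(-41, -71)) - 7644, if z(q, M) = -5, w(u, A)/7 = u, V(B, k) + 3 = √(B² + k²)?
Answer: -7407 + √6722 ≈ -7325.0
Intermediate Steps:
b(D) = D/2
V(B, k) = -3 + √(B² + k²)
w(u, A) = 7*u
r(E, O) = -5 - E*O (r(E, O) = -5 - O*E = -5 - E*O)
T(Q) = -5 + 5*Q/2 (T(Q) = -5 - (½)*(-5)*Q = -5 - 1*(-5/2)*Q = -5 + 5*Q/2)
(T(w(14, -6)) + V(-41, -71)) - 7644 = ((-5 + 5*(7*14)/2) + (-3 + √((-41)² + (-71)²))) - 7644 = ((-5 + (5/2)*98) + (-3 + √(1681 + 5041))) - 7644 = ((-5 + 245) + (-3 + √6722)) - 7644 = (240 + (-3 + √6722)) - 7644 = (237 + √6722) - 7644 = -7407 + √6722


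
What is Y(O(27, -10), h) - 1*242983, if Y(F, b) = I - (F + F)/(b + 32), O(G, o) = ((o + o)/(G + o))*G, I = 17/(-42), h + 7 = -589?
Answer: -8154040877/33558 ≈ -2.4298e+5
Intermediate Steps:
h = -596 (h = -7 - 589 = -596)
I = -17/42 (I = 17*(-1/42) = -17/42 ≈ -0.40476)
O(G, o) = 2*G*o/(G + o) (O(G, o) = ((2*o)/(G + o))*G = (2*o/(G + o))*G = 2*G*o/(G + o))
Y(F, b) = -17/42 - 2*F/(32 + b) (Y(F, b) = -17/42 - (F + F)/(b + 32) = -17/42 - 2*F/(32 + b))
Y(O(27, -10), h) - 1*242983 = (-544 - 168*27*(-10)/(27 - 10) - 17*(-596))/(42*(32 - 596)) - 1*242983 = (1/42)*(-544 - 168*27*(-10)/17 + 10132)/(-564) - 242983 = (1/42)*(-1/564)*(-544 - 168*27*(-10)/17 + 10132) - 242983 = (1/42)*(-1/564)*(-544 - 84*(-540/17) + 10132) - 242983 = (1/42)*(-1/564)*(-544 + 45360/17 + 10132) - 242983 = (1/42)*(-1/564)*(208356/17) - 242983 = -17363/33558 - 242983 = -8154040877/33558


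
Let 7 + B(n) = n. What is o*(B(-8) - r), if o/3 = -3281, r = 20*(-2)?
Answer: -246075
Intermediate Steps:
r = -40
o = -9843 (o = 3*(-3281) = -9843)
B(n) = -7 + n
o*(B(-8) - r) = -9843*((-7 - 8) - 1*(-40)) = -9843*(-15 + 40) = -9843*25 = -246075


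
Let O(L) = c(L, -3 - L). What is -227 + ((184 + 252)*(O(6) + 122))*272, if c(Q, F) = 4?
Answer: 14942365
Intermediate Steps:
O(L) = 4
-227 + ((184 + 252)*(O(6) + 122))*272 = -227 + ((184 + 252)*(4 + 122))*272 = -227 + (436*126)*272 = -227 + 54936*272 = -227 + 14942592 = 14942365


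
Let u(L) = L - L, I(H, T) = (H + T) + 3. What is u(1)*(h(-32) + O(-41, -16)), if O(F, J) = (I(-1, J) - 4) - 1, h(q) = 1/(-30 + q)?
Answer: 0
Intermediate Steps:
I(H, T) = 3 + H + T
u(L) = 0
O(F, J) = -3 + J (O(F, J) = ((3 - 1 + J) - 4) - 1 = ((2 + J) - 4) - 1 = (-2 + J) - 1 = -3 + J)
u(1)*(h(-32) + O(-41, -16)) = 0*(1/(-30 - 32) + (-3 - 16)) = 0*(1/(-62) - 19) = 0*(-1/62 - 19) = 0*(-1179/62) = 0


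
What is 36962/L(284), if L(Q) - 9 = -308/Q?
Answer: 1312151/281 ≈ 4669.6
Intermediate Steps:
L(Q) = 9 - 308/Q
36962/L(284) = 36962/(9 - 308/284) = 36962/(9 - 308*1/284) = 36962/(9 - 77/71) = 36962/(562/71) = 36962*(71/562) = 1312151/281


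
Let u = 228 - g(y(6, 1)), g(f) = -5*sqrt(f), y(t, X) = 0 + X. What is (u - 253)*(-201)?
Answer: 4020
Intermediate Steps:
y(t, X) = X
u = 233 (u = 228 - (-5)*sqrt(1) = 228 - (-5) = 228 - 1*(-5) = 228 + 5 = 233)
(u - 253)*(-201) = (233 - 253)*(-201) = -20*(-201) = 4020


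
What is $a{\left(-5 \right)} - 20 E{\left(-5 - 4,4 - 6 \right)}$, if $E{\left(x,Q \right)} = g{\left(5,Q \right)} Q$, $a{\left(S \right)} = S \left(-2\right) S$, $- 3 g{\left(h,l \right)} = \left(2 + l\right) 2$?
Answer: $-50$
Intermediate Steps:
$g{\left(h,l \right)} = - \frac{4}{3} - \frac{2 l}{3}$ ($g{\left(h,l \right)} = - \frac{\left(2 + l\right) 2}{3} = - \frac{4 + 2 l}{3} = - \frac{4}{3} - \frac{2 l}{3}$)
$a{\left(S \right)} = - 2 S^{2}$ ($a{\left(S \right)} = - 2 S S = - 2 S^{2}$)
$E{\left(x,Q \right)} = Q \left(- \frac{4}{3} - \frac{2 Q}{3}\right)$ ($E{\left(x,Q \right)} = \left(- \frac{4}{3} - \frac{2 Q}{3}\right) Q = Q \left(- \frac{4}{3} - \frac{2 Q}{3}\right)$)
$a{\left(-5 \right)} - 20 E{\left(-5 - 4,4 - 6 \right)} = - 2 \left(-5\right)^{2} - 20 \left(- \frac{2 \left(4 - 6\right) \left(2 + \left(4 - 6\right)\right)}{3}\right) = \left(-2\right) 25 - 20 \left(- \frac{2 \left(4 - 6\right) \left(2 + \left(4 - 6\right)\right)}{3}\right) = -50 - 20 \left(\left(- \frac{2}{3}\right) \left(-2\right) \left(2 - 2\right)\right) = -50 - 20 \left(\left(- \frac{2}{3}\right) \left(-2\right) 0\right) = -50 - 0 = -50 + 0 = -50$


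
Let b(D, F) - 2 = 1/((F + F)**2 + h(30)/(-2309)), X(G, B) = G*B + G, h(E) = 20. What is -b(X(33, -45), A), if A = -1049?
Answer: -20326609541/10163303616 ≈ -2.0000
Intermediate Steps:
X(G, B) = G + B*G (X(G, B) = B*G + G = G + B*G)
b(D, F) = 2 + 1/(-20/2309 + 4*F**2) (b(D, F) = 2 + 1/((F + F)**2 + 20/(-2309)) = 2 + 1/((2*F)**2 + 20*(-1/2309)) = 2 + 1/(4*F**2 - 20/2309) = 2 + 1/(-20/2309 + 4*F**2))
-b(X(33, -45), A) = -(2269 + 18472*(-1049)**2)/(4*(-5 + 2309*(-1049)**2)) = -(2269 + 18472*1100401)/(4*(-5 + 2309*1100401)) = -(2269 + 20326607272)/(4*(-5 + 2540825909)) = -20326609541/(4*2540825904) = -1*20326609541/10163303616 = -20326609541/10163303616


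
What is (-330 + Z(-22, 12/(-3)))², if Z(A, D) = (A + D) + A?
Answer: 142884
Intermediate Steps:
Z(A, D) = D + 2*A
(-330 + Z(-22, 12/(-3)))² = (-330 + (12/(-3) + 2*(-22)))² = (-330 + (12*(-⅓) - 44))² = (-330 + (-4 - 44))² = (-330 - 48)² = (-378)² = 142884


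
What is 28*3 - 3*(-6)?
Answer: 102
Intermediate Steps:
28*3 - 3*(-6) = 84 + 18 = 102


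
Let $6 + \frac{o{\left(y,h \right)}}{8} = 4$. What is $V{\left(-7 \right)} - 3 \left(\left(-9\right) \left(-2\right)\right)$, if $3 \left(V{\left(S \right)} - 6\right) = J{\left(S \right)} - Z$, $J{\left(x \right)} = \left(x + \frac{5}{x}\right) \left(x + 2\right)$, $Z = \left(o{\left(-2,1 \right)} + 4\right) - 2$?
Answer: $- \frac{640}{21} \approx -30.476$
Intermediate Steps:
$o{\left(y,h \right)} = -16$ ($o{\left(y,h \right)} = -48 + 8 \cdot 4 = -48 + 32 = -16$)
$Z = -14$ ($Z = \left(-16 + 4\right) - 2 = -12 - 2 = -14$)
$J{\left(x \right)} = \left(2 + x\right) \left(x + \frac{5}{x}\right)$ ($J{\left(x \right)} = \left(x + \frac{5}{x}\right) \left(2 + x\right) = \left(2 + x\right) \left(x + \frac{5}{x}\right)$)
$V{\left(S \right)} = \frac{37}{3} + \frac{S^{2}}{3} + \frac{2 S}{3} + \frac{10}{3 S}$ ($V{\left(S \right)} = 6 + \frac{\left(5 + S^{2} + 2 S + \frac{10}{S}\right) - -14}{3} = 6 + \frac{\left(5 + S^{2} + 2 S + \frac{10}{S}\right) + 14}{3} = 6 + \frac{19 + S^{2} + 2 S + \frac{10}{S}}{3} = 6 + \left(\frac{19}{3} + \frac{S^{2}}{3} + \frac{2 S}{3} + \frac{10}{3 S}\right) = \frac{37}{3} + \frac{S^{2}}{3} + \frac{2 S}{3} + \frac{10}{3 S}$)
$V{\left(-7 \right)} - 3 \left(\left(-9\right) \left(-2\right)\right) = \frac{10 + \left(-7\right)^{3} + 2 \left(-7\right)^{2} + 37 \left(-7\right)}{3 \left(-7\right)} - 3 \left(\left(-9\right) \left(-2\right)\right) = \frac{1}{3} \left(- \frac{1}{7}\right) \left(10 - 343 + 2 \cdot 49 - 259\right) - 54 = \frac{1}{3} \left(- \frac{1}{7}\right) \left(10 - 343 + 98 - 259\right) - 54 = \frac{1}{3} \left(- \frac{1}{7}\right) \left(-494\right) - 54 = \frac{494}{21} - 54 = - \frac{640}{21}$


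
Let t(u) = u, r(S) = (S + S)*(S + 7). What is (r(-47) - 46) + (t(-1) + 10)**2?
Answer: 3795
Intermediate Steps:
r(S) = 2*S*(7 + S) (r(S) = (2*S)*(7 + S) = 2*S*(7 + S))
(r(-47) - 46) + (t(-1) + 10)**2 = (2*(-47)*(7 - 47) - 46) + (-1 + 10)**2 = (2*(-47)*(-40) - 46) + 9**2 = (3760 - 46) + 81 = 3714 + 81 = 3795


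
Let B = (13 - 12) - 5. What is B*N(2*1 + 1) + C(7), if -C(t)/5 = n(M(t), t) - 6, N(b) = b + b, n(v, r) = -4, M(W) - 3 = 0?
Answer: 26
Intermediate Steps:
M(W) = 3 (M(W) = 3 + 0 = 3)
B = -4 (B = 1 - 5 = -4)
N(b) = 2*b
C(t) = 50 (C(t) = -5*(-4 - 6) = -5*(-10) = 50)
B*N(2*1 + 1) + C(7) = -8*(2*1 + 1) + 50 = -8*(2 + 1) + 50 = -8*3 + 50 = -4*6 + 50 = -24 + 50 = 26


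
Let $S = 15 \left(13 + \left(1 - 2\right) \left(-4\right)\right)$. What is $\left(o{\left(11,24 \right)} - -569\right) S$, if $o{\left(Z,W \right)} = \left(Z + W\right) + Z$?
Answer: $156825$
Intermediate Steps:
$o{\left(Z,W \right)} = W + 2 Z$ ($o{\left(Z,W \right)} = \left(W + Z\right) + Z = W + 2 Z$)
$S = 255$ ($S = 15 \left(13 - -4\right) = 15 \left(13 + 4\right) = 15 \cdot 17 = 255$)
$\left(o{\left(11,24 \right)} - -569\right) S = \left(\left(24 + 2 \cdot 11\right) - -569\right) 255 = \left(\left(24 + 22\right) + 569\right) 255 = \left(46 + 569\right) 255 = 615 \cdot 255 = 156825$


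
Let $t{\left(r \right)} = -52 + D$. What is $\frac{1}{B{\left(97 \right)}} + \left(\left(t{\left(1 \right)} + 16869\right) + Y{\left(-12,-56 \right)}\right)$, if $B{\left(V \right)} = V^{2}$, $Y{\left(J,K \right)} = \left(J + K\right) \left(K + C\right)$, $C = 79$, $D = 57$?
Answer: $\frac{144051791}{9409} \approx 15310.0$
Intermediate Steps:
$Y{\left(J,K \right)} = \left(79 + K\right) \left(J + K\right)$ ($Y{\left(J,K \right)} = \left(J + K\right) \left(K + 79\right) = \left(J + K\right) \left(79 + K\right) = \left(79 + K\right) \left(J + K\right)$)
$t{\left(r \right)} = 5$ ($t{\left(r \right)} = -52 + 57 = 5$)
$\frac{1}{B{\left(97 \right)}} + \left(\left(t{\left(1 \right)} + 16869\right) + Y{\left(-12,-56 \right)}\right) = \frac{1}{97^{2}} + \left(\left(5 + 16869\right) + \left(\left(-56\right)^{2} + 79 \left(-12\right) + 79 \left(-56\right) - -672\right)\right) = \frac{1}{9409} + \left(16874 + \left(3136 - 948 - 4424 + 672\right)\right) = \frac{1}{9409} + \left(16874 - 1564\right) = \frac{1}{9409} + 15310 = \frac{144051791}{9409}$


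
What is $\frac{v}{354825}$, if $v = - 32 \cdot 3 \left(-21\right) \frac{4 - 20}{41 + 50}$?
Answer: $- \frac{512}{512525} \approx -0.00099898$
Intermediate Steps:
$v = - \frac{4608}{13}$ ($v = \left(-32\right) \left(-63\right) \left(- \frac{16}{91}\right) = 2016 \left(\left(-16\right) \frac{1}{91}\right) = 2016 \left(- \frac{16}{91}\right) = - \frac{4608}{13} \approx -354.46$)
$\frac{v}{354825} = - \frac{4608}{13 \cdot 354825} = \left(- \frac{4608}{13}\right) \frac{1}{354825} = - \frac{512}{512525}$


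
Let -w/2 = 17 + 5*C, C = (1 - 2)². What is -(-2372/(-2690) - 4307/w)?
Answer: -5845099/59180 ≈ -98.768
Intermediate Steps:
C = 1 (C = (-1)² = 1)
w = -44 (w = -2*(17 + 5*1) = -2*(17 + 5) = -2*22 = -44)
-(-2372/(-2690) - 4307/w) = -(-2372/(-2690) - 4307/(-44)) = -(-2372*(-1/2690) - 4307*(-1/44)) = -(1186/1345 + 4307/44) = -1*5845099/59180 = -5845099/59180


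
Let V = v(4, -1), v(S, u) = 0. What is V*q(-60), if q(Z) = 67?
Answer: 0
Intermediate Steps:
V = 0
V*q(-60) = 0*67 = 0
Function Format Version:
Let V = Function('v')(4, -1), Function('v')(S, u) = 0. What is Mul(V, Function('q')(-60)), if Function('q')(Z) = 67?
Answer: 0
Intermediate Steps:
V = 0
Mul(V, Function('q')(-60)) = Mul(0, 67) = 0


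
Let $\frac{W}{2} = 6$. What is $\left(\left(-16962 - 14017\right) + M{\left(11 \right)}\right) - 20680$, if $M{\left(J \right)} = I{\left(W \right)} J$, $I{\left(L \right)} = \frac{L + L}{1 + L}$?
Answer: $- \frac{671303}{13} \approx -51639.0$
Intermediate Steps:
$W = 12$ ($W = 2 \cdot 6 = 12$)
$I{\left(L \right)} = \frac{2 L}{1 + L}$
$M{\left(J \right)} = \frac{24 J}{13}$ ($M{\left(J \right)} = 2 \cdot 12 \frac{1}{1 + 12} J = 2 \cdot 12 \cdot \frac{1}{13} J = \frac{24 J}{13}$)
$\left(\left(-16962 - 14017\right) + M{\left(11 \right)}\right) - 20680 = \left(\left(-16962 - 14017\right) + \frac{24}{13} \cdot 11\right) - 20680 = \left(-30979 + \frac{264}{13}\right) - 20680 = - \frac{402463}{13} - 20680 = - \frac{671303}{13}$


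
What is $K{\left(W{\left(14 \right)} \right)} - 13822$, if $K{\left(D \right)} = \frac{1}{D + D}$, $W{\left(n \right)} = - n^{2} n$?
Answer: $- \frac{75855137}{5488} \approx -13822.0$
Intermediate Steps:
$W{\left(n \right)} = - n^{3}$
$K{\left(D \right)} = \frac{1}{2 D}$
$K{\left(W{\left(14 \right)} \right)} - 13822 = \frac{1}{2 \left(- 14^{3}\right)} - 13822 = \frac{1}{2 \left(\left(-1\right) 2744\right)} - 13822 = \frac{1}{2 \left(-2744\right)} - 13822 = \frac{1}{2} \left(- \frac{1}{2744}\right) - 13822 = - \frac{1}{5488} - 13822 = - \frac{75855137}{5488}$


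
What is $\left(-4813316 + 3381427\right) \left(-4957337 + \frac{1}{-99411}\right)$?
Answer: $\frac{705654700088491612}{99411} \approx 7.0984 \cdot 10^{12}$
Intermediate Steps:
$\left(-4813316 + 3381427\right) \left(-4957337 + \frac{1}{-99411}\right) = - 1431889 \left(-4957337 - \frac{1}{99411}\right) = \left(-1431889\right) \left(- \frac{492813828508}{99411}\right) = \frac{705654700088491612}{99411}$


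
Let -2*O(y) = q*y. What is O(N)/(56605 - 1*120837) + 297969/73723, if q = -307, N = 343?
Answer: 4359311999/1352964496 ≈ 3.2220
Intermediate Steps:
O(y) = 307*y/2 (O(y) = -(-307)*y/2 = 307*y/2)
O(N)/(56605 - 1*120837) + 297969/73723 = ((307/2)*343)/(56605 - 1*120837) + 297969/73723 = 105301/(2*(56605 - 120837)) + 297969*(1/73723) = (105301/2)/(-64232) + 297969/73723 = (105301/2)*(-1/64232) + 297969/73723 = -15043/18352 + 297969/73723 = 4359311999/1352964496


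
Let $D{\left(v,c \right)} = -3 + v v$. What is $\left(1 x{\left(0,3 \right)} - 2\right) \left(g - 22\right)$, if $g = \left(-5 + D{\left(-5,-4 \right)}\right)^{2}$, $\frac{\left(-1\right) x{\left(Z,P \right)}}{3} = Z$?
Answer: $-534$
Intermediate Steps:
$x{\left(Z,P \right)} = - 3 Z$
$D{\left(v,c \right)} = -3 + v^{2}$
$g = 289$ ($g = \left(-5 - \left(3 - \left(-5\right)^{2}\right)\right)^{2} = \left(-5 + \left(-3 + 25\right)\right)^{2} = \left(-5 + 22\right)^{2} = 17^{2} = 289$)
$\left(1 x{\left(0,3 \right)} - 2\right) \left(g - 22\right) = \left(1 \left(\left(-3\right) 0\right) - 2\right) \left(289 - 22\right) = \left(1 \cdot 0 - 2\right) 267 = \left(0 - 2\right) 267 = \left(-2\right) 267 = -534$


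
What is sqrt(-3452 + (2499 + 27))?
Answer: I*sqrt(926) ≈ 30.43*I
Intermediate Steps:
sqrt(-3452 + (2499 + 27)) = sqrt(-3452 + 2526) = sqrt(-926) = I*sqrt(926)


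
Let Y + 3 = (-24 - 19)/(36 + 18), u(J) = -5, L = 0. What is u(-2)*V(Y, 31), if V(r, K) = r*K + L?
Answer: 31775/54 ≈ 588.43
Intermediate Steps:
Y = -205/54 (Y = -3 + (-24 - 19)/(36 + 18) = -3 - 43/54 = -205/54 ≈ -3.7963)
V(r, K) = K*r (V(r, K) = r*K + 0 = K*r + 0 = K*r)
u(-2)*V(Y, 31) = -155*(-205)/54 = -5*(-6355/54) = 31775/54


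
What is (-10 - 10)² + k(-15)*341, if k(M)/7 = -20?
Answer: -47340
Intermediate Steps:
k(M) = -140 (k(M) = 7*(-20) = -140)
(-10 - 10)² + k(-15)*341 = (-10 - 10)² - 140*341 = (-20)² - 47740 = 400 - 47740 = -47340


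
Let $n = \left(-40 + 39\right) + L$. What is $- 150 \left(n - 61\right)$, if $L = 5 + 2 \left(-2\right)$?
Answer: $9150$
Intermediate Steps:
$L = 1$ ($L = 5 - 4 = 1$)
$n = 0$ ($n = \left(-40 + 39\right) + 1 = -1 + 1 = 0$)
$- 150 \left(n - 61\right) = - 150 \left(0 - 61\right) = \left(-150\right) \left(-61\right) = 9150$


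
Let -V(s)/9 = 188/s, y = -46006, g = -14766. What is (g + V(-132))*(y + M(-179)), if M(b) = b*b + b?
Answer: 2295359040/11 ≈ 2.0867e+8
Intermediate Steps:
M(b) = b + b² (M(b) = b² + b = b + b²)
V(s) = -1692/s
(g + V(-132))*(y + M(-179)) = (-14766 - 1692/(-132))*(-46006 - 179*(1 - 179)) = (-14766 - 1692*(-1/132))*(-46006 - 179*(-178)) = (-14766 + 141/11)*(-46006 + 31862) = -162285/11*(-14144) = 2295359040/11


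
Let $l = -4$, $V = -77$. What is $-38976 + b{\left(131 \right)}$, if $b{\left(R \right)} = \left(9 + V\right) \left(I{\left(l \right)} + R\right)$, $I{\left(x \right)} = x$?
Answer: $-47612$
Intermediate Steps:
$b{\left(R \right)} = 272 - 68 R$ ($b{\left(R \right)} = \left(9 - 77\right) \left(-4 + R\right) = - 68 \left(-4 + R\right) = 272 - 68 R$)
$-38976 + b{\left(131 \right)} = -38976 + \left(272 - 8908\right) = -38976 - 8636 = -47612$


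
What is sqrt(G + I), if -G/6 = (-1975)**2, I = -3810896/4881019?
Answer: I*sqrt(4608091466892537494)/443729 ≈ 4837.7*I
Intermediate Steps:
I = -3810896/4881019 (I = -3810896*1/4881019 = -3810896/4881019 ≈ -0.78076)
G = -23403750 (G = -6*(-1975)**2 = -6*3900625 = -23403750)
sqrt(G + I) = sqrt(-23403750 - 3810896/4881019) = sqrt(-114234152232146/4881019) = I*sqrt(4608091466892537494)/443729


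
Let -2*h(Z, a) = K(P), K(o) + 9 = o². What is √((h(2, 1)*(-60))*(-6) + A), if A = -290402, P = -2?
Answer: I*√289502 ≈ 538.05*I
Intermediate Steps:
K(o) = -9 + o²
h(Z, a) = 5/2 (h(Z, a) = -(-9 + (-2)²)/2 = -(-9 + 4)/2 = -½*(-5) = 5/2)
√((h(2, 1)*(-60))*(-6) + A) = √(((5/2)*(-60))*(-6) - 290402) = √(-150*(-6) - 290402) = √(900 - 290402) = √(-289502) = I*√289502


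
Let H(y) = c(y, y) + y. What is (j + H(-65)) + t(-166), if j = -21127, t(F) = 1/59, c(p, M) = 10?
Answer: -1249737/59 ≈ -21182.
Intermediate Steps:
t(F) = 1/59
H(y) = 10 + y
(j + H(-65)) + t(-166) = (-21127 + (10 - 65)) + 1/59 = (-21127 - 55) + 1/59 = -21182 + 1/59 = -1249737/59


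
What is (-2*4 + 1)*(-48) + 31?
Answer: 367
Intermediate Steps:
(-2*4 + 1)*(-48) + 31 = (-8 + 1)*(-48) + 31 = -7*(-48) + 31 = 336 + 31 = 367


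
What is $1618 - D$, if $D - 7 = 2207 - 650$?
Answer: $54$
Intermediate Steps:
$D = 1564$ ($D = 7 + \left(2207 - 650\right) = 7 + 1557 = 1564$)
$1618 - D = 1618 - 1564 = 54$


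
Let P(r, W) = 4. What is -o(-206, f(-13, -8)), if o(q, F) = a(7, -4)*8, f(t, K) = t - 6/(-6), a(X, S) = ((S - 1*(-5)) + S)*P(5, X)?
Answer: 96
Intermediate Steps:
a(X, S) = 20 + 8*S (a(X, S) = ((S - 1*(-5)) + S)*4 = ((S + 5) + S)*4 = ((5 + S) + S)*4 = (5 + 2*S)*4 = 20 + 8*S)
f(t, K) = 1 + t (f(t, K) = t - 6*(-1)/6 = t - 1*(-1) = t + 1 = 1 + t)
o(q, F) = -96 (o(q, F) = (20 + 8*(-4))*8 = (20 - 32)*8 = -12*8 = -96)
-o(-206, f(-13, -8)) = -1*(-96) = 96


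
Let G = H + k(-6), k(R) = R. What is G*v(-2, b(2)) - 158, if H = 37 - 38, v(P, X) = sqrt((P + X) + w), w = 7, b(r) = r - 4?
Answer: -158 - 7*sqrt(3) ≈ -170.12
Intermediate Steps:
b(r) = -4 + r
v(P, X) = sqrt(7 + P + X) (v(P, X) = sqrt((P + X) + 7) = sqrt(7 + P + X))
H = -1
G = -7 (G = -1 - 6 = -7)
G*v(-2, b(2)) - 158 = -7*sqrt(7 - 2 + (-4 + 2)) - 158 = -7*sqrt(7 - 2 - 2) - 158 = -7*sqrt(3) - 158 = -158 - 7*sqrt(3)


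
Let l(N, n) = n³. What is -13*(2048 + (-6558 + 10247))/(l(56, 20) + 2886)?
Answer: -74581/10886 ≈ -6.8511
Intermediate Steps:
-13*(2048 + (-6558 + 10247))/(l(56, 20) + 2886) = -13*(2048 + (-6558 + 10247))/(20³ + 2886) = -13*(2048 + 3689)/(8000 + 2886) = -74581/10886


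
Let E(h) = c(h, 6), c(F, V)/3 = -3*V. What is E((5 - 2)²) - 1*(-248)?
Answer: 194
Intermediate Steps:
c(F, V) = -9*V (c(F, V) = 3*(-3*V) = -9*V)
E(h) = -54 (E(h) = -9*6 = -54)
E((5 - 2)²) - 1*(-248) = -54 - 1*(-248) = -54 + 248 = 194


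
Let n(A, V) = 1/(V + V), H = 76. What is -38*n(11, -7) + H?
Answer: 551/7 ≈ 78.714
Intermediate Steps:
n(A, V) = 1/(2*V)
-38*n(11, -7) + H = -19/(-7) + 76 = -19*(-1)/7 + 76 = -38*(-1/14) + 76 = 19/7 + 76 = 551/7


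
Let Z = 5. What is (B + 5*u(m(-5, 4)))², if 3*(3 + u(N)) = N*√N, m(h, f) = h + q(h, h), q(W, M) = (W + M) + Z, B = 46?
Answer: (93 - 50*I*√10)²/9 ≈ -1816.8 - 3267.7*I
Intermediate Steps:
q(W, M) = 5 + M + W (q(W, M) = (W + M) + 5 = (M + W) + 5 = 5 + M + W)
m(h, f) = 5 + 3*h (m(h, f) = h + (5 + h + h) = h + (5 + 2*h) = 5 + 3*h)
u(N) = -3 + N^(3/2)/3 (u(N) = -3 + (N*√N)/3 = -3 + N^(3/2)/3)
(B + 5*u(m(-5, 4)))² = (46 + 5*(-3 + (5 + 3*(-5))^(3/2)/3))² = (46 + 5*(-3 + (5 - 15)^(3/2)/3))² = (46 + 5*(-3 + (-10)^(3/2)/3))² = (46 + 5*(-3 + (-10*I*√10)/3))² = (46 + 5*(-3 - 10*I*√10/3))² = (46 + (-15 - 50*I*√10/3))² = (31 - 50*I*√10/3)²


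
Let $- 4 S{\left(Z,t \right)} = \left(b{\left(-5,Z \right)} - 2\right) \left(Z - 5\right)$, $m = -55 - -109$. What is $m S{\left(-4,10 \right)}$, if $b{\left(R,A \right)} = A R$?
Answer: $2187$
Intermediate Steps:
$m = 54$ ($m = -55 + 109 = 54$)
$S{\left(Z,t \right)} = - \frac{\left(-5 + Z\right) \left(-2 - 5 Z\right)}{4}$ ($S{\left(Z,t \right)} = - \frac{\left(Z \left(-5\right) - 2\right) \left(Z - 5\right)}{4} = - \frac{\left(- 5 Z - 2\right) \left(-5 + Z\right)}{4} = - \frac{\left(-2 - 5 Z\right) \left(-5 + Z\right)}{4} = - \frac{\left(-5 + Z\right) \left(-2 - 5 Z\right)}{4}$)
$m S{\left(-4,10 \right)} = 54 \left(- \frac{5}{2} - -23 + \frac{5 \left(-4\right)^{2}}{4}\right) = 54 \left(- \frac{5}{2} + 23 + \frac{5}{4} \cdot 16\right) = 54 \left(- \frac{5}{2} + 23 + 20\right) = 54 \cdot \frac{81}{2} = 2187$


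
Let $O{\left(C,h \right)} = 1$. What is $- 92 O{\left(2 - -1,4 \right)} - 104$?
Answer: $-196$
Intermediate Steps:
$- 92 O{\left(2 - -1,4 \right)} - 104 = \left(-92\right) 1 - 104 = -92 - 104 = -196$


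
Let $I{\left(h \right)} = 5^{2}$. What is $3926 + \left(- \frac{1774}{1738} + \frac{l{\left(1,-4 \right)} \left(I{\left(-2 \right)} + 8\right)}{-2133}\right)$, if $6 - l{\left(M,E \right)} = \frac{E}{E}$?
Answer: $\frac{30696658}{7821} \approx 3924.9$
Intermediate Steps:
$I{\left(h \right)} = 25$
$l{\left(M,E \right)} = 5$ ($l{\left(M,E \right)} = 6 - \frac{E}{E} = 6 - 1 = 5$)
$3926 + \left(- \frac{1774}{1738} + \frac{l{\left(1,-4 \right)} \left(I{\left(-2 \right)} + 8\right)}{-2133}\right) = 3926 - \left(\frac{887}{869} - \frac{5 \left(25 + 8\right)}{-2133}\right) = 3926 - \left(\frac{887}{869} - 5 \cdot 33 \left(- \frac{1}{2133}\right)\right) = 3926 + \left(- \frac{887}{869} + 165 \left(- \frac{1}{2133}\right)\right) = 3926 - \frac{8588}{7821} = \frac{30696658}{7821}$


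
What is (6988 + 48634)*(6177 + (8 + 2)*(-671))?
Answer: -29646526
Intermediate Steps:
(6988 + 48634)*(6177 + (8 + 2)*(-671)) = 55622*(6177 + 10*(-671)) = 55622*(6177 - 6710) = 55622*(-533) = -29646526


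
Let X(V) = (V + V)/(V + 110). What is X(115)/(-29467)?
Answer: -46/1326015 ≈ -3.4690e-5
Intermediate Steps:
X(V) = 2*V/(110 + V) (X(V) = (2*V)/(110 + V) = 2*V/(110 + V))
X(115)/(-29467) = (2*115/(110 + 115))/(-29467) = (2*115/225)*(-1/29467) = (2*115*(1/225))*(-1/29467) = (46/45)*(-1/29467) = -46/1326015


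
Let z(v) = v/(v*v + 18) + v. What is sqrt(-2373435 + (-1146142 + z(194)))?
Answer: 2*I*sqrt(311866542236397)/18827 ≈ 1876.0*I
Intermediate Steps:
z(v) = v + v/(18 + v**2) (z(v) = v/(v**2 + 18) + v = v/(18 + v**2) + v = v + v/(18 + v**2))
sqrt(-2373435 + (-1146142 + z(194))) = sqrt(-2373435 + (-1146142 + 194*(19 + 194**2)/(18 + 194**2))) = sqrt(-2373435 + (-1146142 + 194*(19 + 37636)/(18 + 37636))) = sqrt(-2373435 + (-1146142 + 194*37655/37654)) = sqrt(-2373435 + (-1146142 + 194*(1/37654)*37655)) = sqrt(-2373435 + (-1146142 + 3652535/18827)) = sqrt(-2373435 - 21574762899/18827) = sqrt(-66259423644/18827) = 2*I*sqrt(311866542236397)/18827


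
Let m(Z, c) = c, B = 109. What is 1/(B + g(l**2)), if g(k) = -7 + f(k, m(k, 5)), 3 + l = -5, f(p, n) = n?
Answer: 1/107 ≈ 0.0093458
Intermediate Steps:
l = -8 (l = -3 - 5 = -8)
g(k) = -2 (g(k) = -7 + 5 = -2)
1/(B + g(l**2)) = 1/(109 - 2) = 1/107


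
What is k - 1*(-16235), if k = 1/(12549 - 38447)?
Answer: 420454029/25898 ≈ 16235.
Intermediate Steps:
k = -1/25898 (k = 1/(-25898) = -1/25898 ≈ -3.8613e-5)
k - 1*(-16235) = -1/25898 - 1*(-16235) = -1/25898 + 16235 = 420454029/25898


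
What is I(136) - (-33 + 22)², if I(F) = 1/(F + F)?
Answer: -32911/272 ≈ -121.00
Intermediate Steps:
I(F) = 1/(2*F)
I(136) - (-33 + 22)² = (½)/136 - (-33 + 22)² = (½)*(1/136) - 1*(-11)² = 1/272 - 1*121 = 1/272 - 121 = -32911/272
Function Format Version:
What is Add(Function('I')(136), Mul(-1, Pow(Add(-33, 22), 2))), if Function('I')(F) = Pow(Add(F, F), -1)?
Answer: Rational(-32911, 272) ≈ -121.00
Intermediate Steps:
Function('I')(F) = Mul(Rational(1, 2), Pow(F, -1)) (Function('I')(F) = Pow(Mul(2, F), -1) = Mul(Rational(1, 2), Pow(F, -1)))
Add(Function('I')(136), Mul(-1, Pow(Add(-33, 22), 2))) = Add(Mul(Rational(1, 2), Pow(136, -1)), Mul(-1, Pow(Add(-33, 22), 2))) = Add(Mul(Rational(1, 2), Rational(1, 136)), Mul(-1, Pow(-11, 2))) = Add(Rational(1, 272), Mul(-1, 121)) = Add(Rational(1, 272), -121) = Rational(-32911, 272)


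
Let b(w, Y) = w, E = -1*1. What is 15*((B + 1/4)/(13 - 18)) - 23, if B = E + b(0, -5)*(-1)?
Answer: -83/4 ≈ -20.750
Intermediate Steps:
E = -1
B = -1 (B = -1 + 0*(-1) = -1 + 0 = -1)
15*((B + 1/4)/(13 - 18)) - 23 = 15*((-1 + 1/4)/(13 - 18)) - 23 = 15*((-1 + 1/4)/(-5)) - 23 = 15*(-3/4*(-1/5)) - 23 = 15*(3/20) - 23 = 9/4 - 23 = -83/4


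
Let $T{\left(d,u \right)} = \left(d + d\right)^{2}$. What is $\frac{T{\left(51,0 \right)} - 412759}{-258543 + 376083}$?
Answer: $- \frac{80471}{23508} \approx -3.4231$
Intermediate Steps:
$T{\left(d,u \right)} = 4 d^{2}$ ($T{\left(d,u \right)} = \left(2 d\right)^{2} = 4 d^{2}$)
$\frac{T{\left(51,0 \right)} - 412759}{-258543 + 376083} = \frac{4 \cdot 51^{2} - 412759}{-258543 + 376083} = \frac{4 \cdot 2601 - 412759}{117540} = \left(10404 - 412759\right) \frac{1}{117540} = \left(-402355\right) \frac{1}{117540} = - \frac{80471}{23508}$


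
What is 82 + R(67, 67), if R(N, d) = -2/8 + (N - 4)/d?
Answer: 22161/268 ≈ 82.690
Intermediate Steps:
R(N, d) = -1/4 + (-4 + N)/d (R(N, d) = -2*1/8 + (-4 + N)/d = -1/4 + (-4 + N)/d)
82 + R(67, 67) = 82 + (-4 + 67 - 1/4*67)/67 = 82 + (-4 + 67 - 67/4)/67 = 82 + (1/67)*(185/4) = 82 + 185/268 = 22161/268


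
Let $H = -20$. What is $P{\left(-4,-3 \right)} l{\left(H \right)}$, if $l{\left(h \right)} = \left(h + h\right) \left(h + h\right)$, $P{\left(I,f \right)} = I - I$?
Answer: $0$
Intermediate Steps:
$P{\left(I,f \right)} = 0$
$l{\left(h \right)} = 4 h^{2}$ ($l{\left(h \right)} = 2 h 2 h = 4 h^{2}$)
$P{\left(-4,-3 \right)} l{\left(H \right)} = 0 \cdot 4 \left(-20\right)^{2} = 0 \cdot 4 \cdot 400 = 0 \cdot 1600 = 0$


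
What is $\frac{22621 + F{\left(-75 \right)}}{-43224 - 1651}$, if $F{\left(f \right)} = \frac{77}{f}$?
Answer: $- \frac{1696498}{3365625} \approx -0.50407$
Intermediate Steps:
$\frac{22621 + F{\left(-75 \right)}}{-43224 - 1651} = \frac{22621 + \frac{77}{-75}}{-43224 - 1651} = \frac{22621 + 77 \left(- \frac{1}{75}\right)}{-44875} = \left(22621 - \frac{77}{75}\right) \left(- \frac{1}{44875}\right) = \frac{1696498}{75} \left(- \frac{1}{44875}\right) = - \frac{1696498}{3365625}$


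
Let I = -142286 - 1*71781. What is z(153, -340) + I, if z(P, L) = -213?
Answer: -214280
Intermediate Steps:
I = -214067 (I = -142286 - 71781 = -214067)
z(153, -340) + I = -213 - 214067 = -214280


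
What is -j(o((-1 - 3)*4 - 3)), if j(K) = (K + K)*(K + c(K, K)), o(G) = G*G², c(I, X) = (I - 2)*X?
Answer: 645469487320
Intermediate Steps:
c(I, X) = X*(-2 + I) (c(I, X) = (-2 + I)*X = X*(-2 + I))
o(G) = G³
j(K) = 2*K*(K + K*(-2 + K)) (j(K) = (K + K)*(K + K*(-2 + K)) = (2*K)*(K + K*(-2 + K)) = 2*K*(K + K*(-2 + K)))
-j(o((-1 - 3)*4 - 3)) = -2*(((-1 - 3)*4 - 3)³)²*(-1 + ((-1 - 3)*4 - 3)³) = -2*((-4*4 - 3)³)²*(-1 + (-4*4 - 3)³) = -2*((-16 - 3)³)²*(-1 + (-16 - 3)³) = -2*((-19)³)²*(-1 + (-19)³) = -2*(-6859)²*(-1 - 6859) = -2*47045881*(-6860) = -1*(-645469487320) = 645469487320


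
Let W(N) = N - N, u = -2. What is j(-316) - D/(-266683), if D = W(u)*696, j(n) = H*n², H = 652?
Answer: 65106112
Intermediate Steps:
j(n) = 652*n²
W(N) = 0
D = 0 (D = 0*696 = 0)
j(-316) - D/(-266683) = 652*(-316)² - 0/(-266683) = 652*99856 - 0*(-1)/266683 = 65106112 - 1*0 = 65106112 + 0 = 65106112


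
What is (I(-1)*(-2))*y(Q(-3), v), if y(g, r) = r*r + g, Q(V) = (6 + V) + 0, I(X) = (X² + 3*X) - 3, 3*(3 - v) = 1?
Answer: 910/9 ≈ 101.11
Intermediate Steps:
v = 8/3 (v = 3 - ⅓*1 = 3 - ⅓ = 8/3 ≈ 2.6667)
I(X) = -3 + X² + 3*X
Q(V) = 6 + V
y(g, r) = g + r² (y(g, r) = r² + g = g + r²)
(I(-1)*(-2))*y(Q(-3), v) = ((-3 + (-1)² + 3*(-1))*(-2))*((6 - 3) + (8/3)²) = ((-3 + 1 - 3)*(-2))*(3 + 64/9) = -5*(-2)*(91/9) = 10*(91/9) = 910/9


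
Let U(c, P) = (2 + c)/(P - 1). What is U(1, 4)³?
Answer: 1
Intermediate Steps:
U(c, P) = (2 + c)/(-1 + P)
U(1, 4)³ = ((2 + 1)/(-1 + 4))³ = (3/3)³ = ((⅓)*3)³ = 1³ = 1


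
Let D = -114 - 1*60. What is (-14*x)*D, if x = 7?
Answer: 17052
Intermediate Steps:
D = -174 (D = -114 - 60 = -174)
(-14*x)*D = -14*7*(-174) = -98*(-174) = 17052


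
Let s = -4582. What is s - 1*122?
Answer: -4704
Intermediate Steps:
s - 1*122 = -4582 - 1*122 = -4582 - 122 = -4704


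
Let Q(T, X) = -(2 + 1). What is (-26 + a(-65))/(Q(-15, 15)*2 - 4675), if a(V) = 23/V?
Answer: 1713/304265 ≈ 0.0056300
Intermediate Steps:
Q(T, X) = -3 (Q(T, X) = -1*3 = -3)
(-26 + a(-65))/(Q(-15, 15)*2 - 4675) = (-26 + 23/(-65))/(-3*2 - 4675) = (-26 + 23*(-1/65))/(-6 - 4675) = (-26 - 23/65)/(-4681) = -1713/65*(-1/4681) = 1713/304265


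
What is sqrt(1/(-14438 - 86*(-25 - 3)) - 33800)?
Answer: I*sqrt(4891566432030)/12030 ≈ 183.85*I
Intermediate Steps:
sqrt(1/(-14438 - 86*(-25 - 3)) - 33800) = sqrt(1/(-14438 - 86*(-28)) - 33800) = sqrt(1/(-14438 + 2408) - 33800) = sqrt(1/(-12030) - 33800) = sqrt(-1/12030 - 33800) = sqrt(-406614001/12030) = I*sqrt(4891566432030)/12030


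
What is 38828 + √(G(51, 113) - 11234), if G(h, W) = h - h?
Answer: 38828 + I*√11234 ≈ 38828.0 + 105.99*I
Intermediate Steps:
G(h, W) = 0
38828 + √(G(51, 113) - 11234) = 38828 + √(0 - 11234) = 38828 + √(-11234) = 38828 + I*√11234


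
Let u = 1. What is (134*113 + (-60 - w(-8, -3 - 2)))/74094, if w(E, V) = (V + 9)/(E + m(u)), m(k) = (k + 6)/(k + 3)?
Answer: 188533/926175 ≈ 0.20356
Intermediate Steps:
m(k) = (6 + k)/(3 + k)
w(E, V) = (9 + V)/(7/4 + E) (w(E, V) = (V + 9)/(E + (6 + 1)/(3 + 1)) = (9 + V)/(E + 7/4) = (9 + V)/(7/4 + E))
(134*113 + (-60 - w(-8, -3 - 2)))/74094 = (134*113 + (-60 - 4*(9 + (-3 - 2))/(7 + 4*(-8))))/74094 = (15142 + (-60 - 4*(9 - 5)/(7 - 32)))*(1/74094) = (15142 + (-60 - 4*4/(-25)))*(1/74094) = (15142 + (-60 - 4*(-1)*4/25))*(1/74094) = (15142 + (-60 - 1*(-16/25)))*(1/74094) = (15142 + (-60 + 16/25))*(1/74094) = (15142 - 1484/25)*(1/74094) = (377066/25)*(1/74094) = 188533/926175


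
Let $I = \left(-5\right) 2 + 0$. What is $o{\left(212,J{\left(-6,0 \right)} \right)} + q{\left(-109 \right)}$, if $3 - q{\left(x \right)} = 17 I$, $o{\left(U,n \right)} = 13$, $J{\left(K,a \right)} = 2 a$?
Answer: $186$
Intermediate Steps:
$I = -10$ ($I = -10 + 0 = -10$)
$q{\left(x \right)} = 173$ ($q{\left(x \right)} = 3 - 17 \left(-10\right) = 3 - -170 = 3 + 170 = 173$)
$o{\left(212,J{\left(-6,0 \right)} \right)} + q{\left(-109 \right)} = 13 + 173 = 186$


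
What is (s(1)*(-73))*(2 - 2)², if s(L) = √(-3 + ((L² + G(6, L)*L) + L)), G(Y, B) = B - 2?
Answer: 0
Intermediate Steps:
G(Y, B) = -2 + B
s(L) = √(-3 + L + L² + L*(-2 + L)) (s(L) = √(-3 + ((L² + (-2 + L)*L) + L)) = √(-3 + ((L² + L*(-2 + L)) + L)) = √(-3 + (L + L² + L*(-2 + L))) = √(-3 + L + L² + L*(-2 + L)))
(s(1)*(-73))*(2 - 2)² = (√(-3 - 1*1 + 2*1²)*(-73))*(2 - 2)² = (√(-3 - 1 + 2*1)*(-73))*0² = (√(-3 - 1 + 2)*(-73))*0 = (√(-2)*(-73))*0 = ((I*√2)*(-73))*0 = -73*I*√2*0 = 0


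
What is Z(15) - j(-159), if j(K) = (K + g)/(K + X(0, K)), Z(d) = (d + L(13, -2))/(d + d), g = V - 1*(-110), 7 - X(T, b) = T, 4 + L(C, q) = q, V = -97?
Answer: -251/380 ≈ -0.66053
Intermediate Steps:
L(C, q) = -4 + q
X(T, b) = 7 - T
g = 13 (g = -97 - 1*(-110) = -97 + 110 = 13)
Z(d) = (-6 + d)/(2*d) (Z(d) = (d + (-4 - 2))/(d + d) = (d - 6)/((2*d)) = (-6 + d)*(1/(2*d)) = (-6 + d)/(2*d))
j(K) = (13 + K)/(7 + K) (j(K) = (K + 13)/(K + (7 - 1*0)) = (13 + K)/(K + (7 + 0)) = (13 + K)/(K + 7) = (13 + K)/(7 + K))
Z(15) - j(-159) = (1/2)*(-6 + 15)/15 - (13 - 159)/(7 - 159) = (1/2)*(1/15)*9 - (-146)/(-152) = 3/10 - (-1)*(-146)/152 = 3/10 - 1*73/76 = 3/10 - 73/76 = -251/380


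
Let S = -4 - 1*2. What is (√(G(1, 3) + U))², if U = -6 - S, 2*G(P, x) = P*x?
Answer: 3/2 ≈ 1.5000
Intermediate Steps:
S = -6 (S = -4 - 2 = -6)
G(P, x) = P*x/2 (G(P, x) = (P*x)/2 = P*x/2)
U = 0 (U = -6 - 1*(-6) = -6 + 6 = 0)
(√(G(1, 3) + U))² = (√((½)*1*3 + 0))² = (√(3/2 + 0))² = (√(3/2))² = (√6/2)² = 3/2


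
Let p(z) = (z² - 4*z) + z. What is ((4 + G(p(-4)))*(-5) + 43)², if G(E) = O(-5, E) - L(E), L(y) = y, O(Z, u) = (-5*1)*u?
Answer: 744769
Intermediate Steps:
O(Z, u) = -5*u
p(z) = z² - 3*z
G(E) = -6*E (G(E) = -5*E - E = -6*E)
((4 + G(p(-4)))*(-5) + 43)² = ((4 - (-24)*(-3 - 4))*(-5) + 43)² = ((4 - (-24)*(-7))*(-5) + 43)² = ((4 - 6*28)*(-5) + 43)² = ((4 - 168)*(-5) + 43)² = (-164*(-5) + 43)² = (820 + 43)² = 863² = 744769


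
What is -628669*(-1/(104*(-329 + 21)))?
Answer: -628669/32032 ≈ -19.626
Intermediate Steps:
-628669*(-1/(104*(-329 + 21))) = -628669/((-(-308)*104)) = -628669/((-1*(-32032))) = -628669/32032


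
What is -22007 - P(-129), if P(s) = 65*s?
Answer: -13622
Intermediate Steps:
-22007 - P(-129) = -22007 - 65*(-129) = -22007 - 1*(-8385) = -22007 + 8385 = -13622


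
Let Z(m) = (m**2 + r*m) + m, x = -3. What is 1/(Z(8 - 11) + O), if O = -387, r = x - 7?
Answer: -1/351 ≈ -0.0028490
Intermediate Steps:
r = -10 (r = -3 - 7 = -10)
Z(m) = m**2 - 9*m (Z(m) = (m**2 - 10*m) + m = m**2 - 9*m)
1/(Z(8 - 11) + O) = 1/((8 - 11)*(-9 + (8 - 11)) - 387) = 1/(-3*(-9 - 3) - 387) = 1/(-3*(-12) - 387) = 1/(36 - 387) = 1/(-351) = -1/351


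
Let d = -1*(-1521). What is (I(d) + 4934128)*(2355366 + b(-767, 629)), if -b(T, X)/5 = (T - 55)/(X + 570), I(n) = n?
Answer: 13938706836715656/1199 ≈ 1.1625e+13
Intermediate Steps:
d = 1521
b(T, X) = -5*(-55 + T)/(570 + X) (b(T, X) = -5*(T - 55)/(X + 570) = -5*(-55 + T)/(570 + X))
(I(d) + 4934128)*(2355366 + b(-767, 629)) = (1521 + 4934128)*(2355366 + 5*(55 - 1*(-767))/(570 + 629)) = 4935649*(2355366 + 5*(55 + 767)/1199) = 4935649*(2355366 + 5*(1/1199)*822) = 4935649*(2355366 + 4110/1199) = 4935649*(2824087944/1199) = 13938706836715656/1199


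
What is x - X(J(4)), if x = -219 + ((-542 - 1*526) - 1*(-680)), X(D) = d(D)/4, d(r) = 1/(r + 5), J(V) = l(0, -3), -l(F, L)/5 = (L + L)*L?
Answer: -206379/340 ≈ -607.00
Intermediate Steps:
l(F, L) = -10*L**2 (l(F, L) = -5*(L + L)*L = -5*2*L*L = -10*L**2)
J(V) = -90 (J(V) = -10*(-3)**2 = -10*9 = -90)
d(r) = 1/(5 + r)
X(D) = 1/(4*(5 + D)) (X(D) = 1/((5 + D)*4) = (1/4)/(5 + D) = 1/(4*(5 + D)))
x = -607 (x = -219 + ((-542 - 526) + 680) = -219 + (-1068 + 680) = -219 - 388 = -607)
x - X(J(4)) = -607 - 1/(4*(5 - 90)) = -607 - 1/(4*(-85)) = -607 - (-1)/(4*85) = -607 - 1*(-1/340) = -607 + 1/340 = -206379/340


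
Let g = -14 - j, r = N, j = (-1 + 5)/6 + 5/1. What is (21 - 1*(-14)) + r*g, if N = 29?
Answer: -1606/3 ≈ -535.33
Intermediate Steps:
j = 17/3 (j = 4*(⅙) + 5*1 = ⅔ + 5 = 17/3 ≈ 5.6667)
r = 29
g = -59/3 (g = -14 - 1*17/3 = -14 - 17/3 = -59/3 ≈ -19.667)
(21 - 1*(-14)) + r*g = (21 - 1*(-14)) + 29*(-59/3) = (21 + 14) - 1711/3 = 35 - 1711/3 = -1606/3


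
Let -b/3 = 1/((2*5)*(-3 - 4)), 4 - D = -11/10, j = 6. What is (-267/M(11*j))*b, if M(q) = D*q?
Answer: -89/2618 ≈ -0.033995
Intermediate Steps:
D = 51/10 (D = 4 - (-11)/10 = 4 - 1*(-11/10) = 4 + 11/10 = 51/10 ≈ 5.1000)
M(q) = 51*q/10
b = 3/70 (b = -3*1/(10*(-3 - 4)) = -3/(10*(-7)) = -3/(-70) = -3*(-1/70) = 3/70 ≈ 0.042857)
(-267/M(11*j))*b = -267/(51*(11*6)/10)*(3/70) = -267/((51/10)*66)*(3/70) = -267/1683/5*(3/70) = -267*5/1683*(3/70) = -445/561*3/70 = -89/2618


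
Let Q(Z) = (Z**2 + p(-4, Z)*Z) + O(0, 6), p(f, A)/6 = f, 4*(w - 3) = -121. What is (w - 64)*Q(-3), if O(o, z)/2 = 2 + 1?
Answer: -31755/4 ≈ -7938.8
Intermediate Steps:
w = -109/4 (w = 3 + (1/4)*(-121) = 3 - 121/4 = -109/4 ≈ -27.250)
p(f, A) = 6*f
O(o, z) = 6 (O(o, z) = 2*(2 + 1) = 2*3 = 6)
Q(Z) = 6 + Z**2 - 24*Z (Q(Z) = (Z**2 + (6*(-4))*Z) + 6 = (Z**2 - 24*Z) + 6 = 6 + Z**2 - 24*Z)
(w - 64)*Q(-3) = (-109/4 - 64)*(6 + (-3)**2 - 24*(-3)) = -365*(6 + 9 + 72)/4 = -365/4*87 = -31755/4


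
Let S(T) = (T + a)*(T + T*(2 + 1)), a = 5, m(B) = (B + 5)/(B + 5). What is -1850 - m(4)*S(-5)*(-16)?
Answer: -1850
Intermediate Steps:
m(B) = 1 (m(B) = (5 + B)/(5 + B) = 1)
S(T) = 4*T*(5 + T) (S(T) = (T + 5)*(T + T*(2 + 1)) = (5 + T)*(T + T*3) = (5 + T)*(T + 3*T) = (5 + T)*(4*T) = 4*T*(5 + T))
-1850 - m(4)*S(-5)*(-16) = -1850 - 1*(4*(-5)*(5 - 5))*(-16) = -1850 - 1*(4*(-5)*0)*(-16) = -1850 - 1*0*(-16) = -1850 - 0*(-16) = -1850 - 1*0 = -1850 + 0 = -1850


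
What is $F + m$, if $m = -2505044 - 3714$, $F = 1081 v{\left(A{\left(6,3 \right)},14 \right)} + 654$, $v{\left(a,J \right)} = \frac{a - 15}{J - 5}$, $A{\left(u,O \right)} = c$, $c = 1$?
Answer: $- \frac{22588070}{9} \approx -2.5098 \cdot 10^{6}$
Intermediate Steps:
$A{\left(u,O \right)} = 1$
$v{\left(a,J \right)} = \frac{-15 + a}{-5 + J}$
$F = - \frac{9248}{9}$ ($F = 1081 \frac{-15 + 1}{-5 + 14} + 654 = 1081 \cdot \frac{1}{9} \left(-14\right) + 654 = 1081 \left(- \frac{14}{9}\right) + 654 = - \frac{15134}{9} + 654 = - \frac{9248}{9} \approx -1027.6$)
$m = -2508758$
$F + m = - \frac{9248}{9} - 2508758 = - \frac{22588070}{9}$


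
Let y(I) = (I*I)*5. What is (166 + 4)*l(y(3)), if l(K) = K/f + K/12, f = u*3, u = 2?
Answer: 3825/2 ≈ 1912.5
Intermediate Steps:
y(I) = 5*I² (y(I) = I²*5 = 5*I²)
f = 6 (f = 2*3 = 6)
l(K) = K/4 (l(K) = K/6 + K/12 = K/4)
(166 + 4)*l(y(3)) = (166 + 4)*((5*3²)/4) = 170*((5*9)/4) = 170*((¼)*45) = 170*(45/4) = 3825/2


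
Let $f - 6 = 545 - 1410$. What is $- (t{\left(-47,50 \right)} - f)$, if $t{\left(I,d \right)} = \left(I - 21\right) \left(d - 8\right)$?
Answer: $1997$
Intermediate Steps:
$t{\left(I,d \right)} = \left(-21 + I\right) \left(-8 + d\right)$
$f = -859$ ($f = 6 + \left(545 - 1410\right) = 6 - 865 = -859$)
$- (t{\left(-47,50 \right)} - f) = - (\left(168 - 1050 - -376 - 2350\right) - -859) = - (\left(168 - 1050 + 376 - 2350\right) + 859) = - (-2856 + 859) = \left(-1\right) \left(-1997\right) = 1997$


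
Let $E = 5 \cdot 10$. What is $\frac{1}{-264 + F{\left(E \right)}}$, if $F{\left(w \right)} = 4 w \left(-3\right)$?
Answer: $- \frac{1}{864} \approx -0.0011574$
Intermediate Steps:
$E = 50$
$F{\left(w \right)} = - 12 w$
$\frac{1}{-264 + F{\left(E \right)}} = \frac{1}{-264 - 600} = \frac{1}{-864} = - \frac{1}{864}$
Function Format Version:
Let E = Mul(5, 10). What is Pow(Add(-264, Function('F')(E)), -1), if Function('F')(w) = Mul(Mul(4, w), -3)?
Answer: Rational(-1, 864) ≈ -0.0011574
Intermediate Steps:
E = 50
Function('F')(w) = Mul(-12, w)
Pow(Add(-264, Function('F')(E)), -1) = Pow(Add(-264, Mul(-12, 50)), -1) = Pow(Add(-264, -600), -1) = Pow(-864, -1) = Rational(-1, 864)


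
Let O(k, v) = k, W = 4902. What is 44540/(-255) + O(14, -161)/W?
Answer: -428101/2451 ≈ -174.66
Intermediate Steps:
44540/(-255) + O(14, -161)/W = 44540/(-255) + 14/4902 = 44540*(-1/255) + 14*(1/4902) = -524/3 + 7/2451 = -428101/2451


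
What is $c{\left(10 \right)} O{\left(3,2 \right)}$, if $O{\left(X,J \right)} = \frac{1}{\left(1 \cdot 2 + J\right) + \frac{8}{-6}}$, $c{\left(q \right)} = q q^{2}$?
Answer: $375$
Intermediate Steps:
$c{\left(q \right)} = q^{3}$
$O{\left(X,J \right)} = \frac{1}{\frac{2}{3} + J}$ ($O{\left(X,J \right)} = \frac{1}{\left(2 + J\right) + 8 \left(- \frac{1}{6}\right)} = \frac{1}{\left(2 + J\right) - \frac{4}{3}} = \frac{1}{\frac{2}{3} + J}$)
$c{\left(10 \right)} O{\left(3,2 \right)} = 10^{3} \frac{3}{2 + 3 \cdot 2} = 1000 \frac{3}{2 + 6} = 1000 \cdot \frac{3}{8} = 375$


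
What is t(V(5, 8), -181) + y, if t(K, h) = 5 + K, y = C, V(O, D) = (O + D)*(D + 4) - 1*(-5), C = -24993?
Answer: -24827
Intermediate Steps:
V(O, D) = 5 + (4 + D)*(D + O) (V(O, D) = (D + O)*(4 + D) + 5 = (4 + D)*(D + O) + 5 = 5 + (4 + D)*(D + O))
y = -24993
t(V(5, 8), -181) + y = (5 + (5 + 8**2 + 4*8 + 4*5 + 8*5)) - 24993 = (5 + (5 + 64 + 32 + 20 + 40)) - 24993 = (5 + 161) - 24993 = 166 - 24993 = -24827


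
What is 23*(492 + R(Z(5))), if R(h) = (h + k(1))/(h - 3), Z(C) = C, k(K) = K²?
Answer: 11385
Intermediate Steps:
R(h) = (1 + h)/(-3 + h) (R(h) = (h + 1²)/(h - 3) = (h + 1)/(-3 + h) = (1 + h)/(-3 + h))
23*(492 + R(Z(5))) = 23*(492 + (1 + 5)/(-3 + 5)) = 23*(492 + 6/2) = 23*(492 + (½)*6) = 23*(492 + 3) = 23*495 = 11385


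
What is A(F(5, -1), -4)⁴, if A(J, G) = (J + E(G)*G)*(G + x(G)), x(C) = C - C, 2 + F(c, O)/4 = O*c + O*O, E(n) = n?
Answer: 1048576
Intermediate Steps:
F(c, O) = -8 + 4*O² + 4*O*c (F(c, O) = -8 + 4*(O*c + O*O) = -8 + 4*(O*c + O²) = -8 + 4*(O² + O*c) = -8 + (4*O² + 4*O*c) = -8 + 4*O² + 4*O*c)
x(C) = 0
A(J, G) = G*(J + G²) (A(J, G) = (J + G*G)*(G + 0) = (J + G²)*G = G*(J + G²))
A(F(5, -1), -4)⁴ = (-4*((-8 + 4*(-1)² + 4*(-1)*5) + (-4)²))⁴ = (-4*((-8 + 4*1 - 20) + 16))⁴ = (-4*((-8 + 4 - 20) + 16))⁴ = (-4*(-24 + 16))⁴ = (-4*(-8))⁴ = 32⁴ = 1048576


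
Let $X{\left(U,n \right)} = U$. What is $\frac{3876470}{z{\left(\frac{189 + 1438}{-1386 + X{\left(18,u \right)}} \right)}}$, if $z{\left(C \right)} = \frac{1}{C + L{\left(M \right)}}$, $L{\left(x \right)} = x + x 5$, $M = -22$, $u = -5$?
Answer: $- \frac{353152231705}{684} \approx -5.163 \cdot 10^{8}$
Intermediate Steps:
$L{\left(x \right)} = 6 x$ ($L{\left(x \right)} = x + 5 x = 6 x$)
$z{\left(C \right)} = \frac{1}{-132 + C}$ ($z{\left(C \right)} = \frac{1}{C + 6 \left(-22\right)} = \frac{1}{C - 132} = \frac{1}{-132 + C}$)
$\frac{3876470}{z{\left(\frac{189 + 1438}{-1386 + X{\left(18,u \right)}} \right)}} = \frac{3876470}{\frac{1}{-132 + \frac{189 + 1438}{-1386 + 18}}} = \frac{3876470}{\frac{1}{-132 + \frac{1627}{-1368}}} = \frac{3876470}{\frac{1}{-132 + 1627 \left(- \frac{1}{1368}\right)}} = \frac{3876470}{\frac{1}{-132 - \frac{1627}{1368}}} = \frac{3876470}{\frac{1}{- \frac{182203}{1368}}} = \frac{3876470}{- \frac{1368}{182203}} = 3876470 \left(- \frac{182203}{1368}\right) = - \frac{353152231705}{684}$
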